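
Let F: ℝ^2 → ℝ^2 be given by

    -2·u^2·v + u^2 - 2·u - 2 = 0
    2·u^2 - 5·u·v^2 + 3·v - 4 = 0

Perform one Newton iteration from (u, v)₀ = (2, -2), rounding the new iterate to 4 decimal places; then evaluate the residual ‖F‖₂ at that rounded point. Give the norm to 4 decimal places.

12.9501

At (2, -2): F = (14.0000, -42.0000).
Jacobian J = [[-4·u·v + 2·u - 2, -2·u^2], [4·u - 5·v^2, -10·u·v + 3]].
At the point, J = [[18.0000, -8.0000], [-12.0000, 43.0000]] (det J = 678.0000).
Solving J·Δ = −F gives Δ = (-0.3923, 0.8673).
Then the next iterate is (u, v)₁ = (1.6077, -1.1327).
Re-evaluating at (1.6077, -1.1327): F = (3.224677, -12.542172), so ‖F‖₂ = 12.9501.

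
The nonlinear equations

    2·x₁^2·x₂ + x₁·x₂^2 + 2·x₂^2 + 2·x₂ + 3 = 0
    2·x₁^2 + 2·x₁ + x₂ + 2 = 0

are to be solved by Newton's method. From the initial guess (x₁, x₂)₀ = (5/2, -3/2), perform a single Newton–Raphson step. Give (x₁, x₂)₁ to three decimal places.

At (5/2, -3/2): F = (-8.625, 18.000).
Jacobian J = [[4·x₁·x₂ + x₂^2, 2·x₁^2 + 2·x₁·x₂ + 4·x₂ + 2], [4·x₁ + 2, 1]].
At the point, J = [[-12.750, 1.000], [12.000, 1.000]] (det J = -24.750).
Solving J·Δ = −F gives Δ = (-1.076, -5.091).
Then the next iterate is (x₁, x₂)₁ = (1.424, -6.591).

(1.424, -6.591)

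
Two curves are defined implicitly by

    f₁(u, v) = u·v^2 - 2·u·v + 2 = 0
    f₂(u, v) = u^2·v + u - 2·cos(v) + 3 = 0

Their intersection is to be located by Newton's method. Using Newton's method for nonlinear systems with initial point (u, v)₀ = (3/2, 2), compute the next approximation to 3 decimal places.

(0.483, 1.333)

At (3/2, 2): F = (2.000, 9.83229).
Jacobian J = [[v^2 - 2·v, 2·u·v - 2·u], [2·u·v + 1, u^2 + 2·sin(v)]].
At the point, J = [[0.000, 3.000], [7.000, 4.06859]] (det J = -21.000).
Solving J·Δ = −F gives Δ = (-1.017, -0.667).
Then the next iterate is (u, v)₁ = (0.483, 1.333).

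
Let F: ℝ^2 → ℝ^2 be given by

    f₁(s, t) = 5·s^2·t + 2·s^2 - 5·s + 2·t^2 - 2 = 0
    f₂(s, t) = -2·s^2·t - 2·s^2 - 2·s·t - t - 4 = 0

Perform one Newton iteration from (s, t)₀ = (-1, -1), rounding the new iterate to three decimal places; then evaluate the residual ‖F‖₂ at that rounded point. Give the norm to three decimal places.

30.000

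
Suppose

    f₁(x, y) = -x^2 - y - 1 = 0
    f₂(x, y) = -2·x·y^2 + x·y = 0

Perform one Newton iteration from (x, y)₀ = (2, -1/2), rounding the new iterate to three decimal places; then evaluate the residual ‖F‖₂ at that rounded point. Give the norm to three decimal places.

1.443

At (2, -1/2): F = (-4.500, -2.000).
Jacobian J = [[-2·x, -1], [-2·y^2 + y, -4·x·y + x]].
At the point, J = [[-4.000, -1.000], [-1.000, 6.000]] (det J = -25.000).
Solving J·Δ = −F gives Δ = (-1.160, 0.140).
Then the next iterate is (x, y)₁ = (0.840, -0.360).
Re-evaluating at (0.840, -0.360): F = (-1.34560, -0.52013), so ‖F‖₂ = 1.443.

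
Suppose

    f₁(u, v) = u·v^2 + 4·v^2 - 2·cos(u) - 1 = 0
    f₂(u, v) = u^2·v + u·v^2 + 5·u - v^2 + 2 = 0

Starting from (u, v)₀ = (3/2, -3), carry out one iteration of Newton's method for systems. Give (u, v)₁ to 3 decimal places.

At (3/2, -3): F = (48.35853, 7.250).
Jacobian J = [[v^2 + 2·sin(u), 2·u·v + 8·v], [2·u·v + v^2 + 5, u^2 + 2·u·v - 2·v]].
At the point, J = [[10.99499, -33.000], [5.000, -0.750]] (det J = 156.75376).
Solving J·Δ = −F gives Δ = (-1.295, 1.034).
Then the next iterate is (u, v)₁ = (0.205, -1.966).

(0.205, -1.966)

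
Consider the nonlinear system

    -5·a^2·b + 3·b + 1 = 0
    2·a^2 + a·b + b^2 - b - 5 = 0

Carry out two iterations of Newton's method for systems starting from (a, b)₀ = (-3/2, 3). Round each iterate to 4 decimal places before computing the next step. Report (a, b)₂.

At (-3/2, 3): F = (-23.7500, 1.0000).
Jacobian J = [[-10·a·b, -5·a^2 + 3], [4·a + b, a + 2·b - 1]].
At the point, J = [[45.0000, -8.2500], [-3.0000, 3.5000]] (det J = 132.7500).
Solving J·Δ = −F gives Δ = (0.5640, 0.1977).
Then the next iterate is (a, b)₁ = (-0.9360, 3.1977).
Round to (-0.9360, 3.1977) and repeat: F = (-3.414361, 0.786730), J = [[29.930472, -1.380480], [-0.5463, 4.4594]].
Δ = (0.1065, -0.1634), so (a, b)₂ = (-0.8295, 3.0343).

(-0.8295, 3.0343)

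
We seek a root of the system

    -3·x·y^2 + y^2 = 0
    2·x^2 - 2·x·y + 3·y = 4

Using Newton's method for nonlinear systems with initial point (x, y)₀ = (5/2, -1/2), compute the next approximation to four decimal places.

At (5/2, -1/2): F = (-1.6250, 9.5000).
Jacobian J = [[-3·y^2, -6·x·y + 2·y], [4·x - 2·y, -2·x + 3]].
At the point, J = [[-0.7500, 6.5000], [11.0000, -2.0000]] (det J = -70.0000).
Solving J·Δ = −F gives Δ = (-0.8357, 0.1536).
Then the next iterate is (x, y)₁ = (1.6643, -0.3464).

(1.6643, -0.3464)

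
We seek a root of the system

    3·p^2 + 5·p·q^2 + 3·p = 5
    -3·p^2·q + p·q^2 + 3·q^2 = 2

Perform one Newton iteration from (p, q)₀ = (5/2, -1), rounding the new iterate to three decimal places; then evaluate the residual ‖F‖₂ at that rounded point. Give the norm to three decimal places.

8.128

At (5/2, -1): F = (33.750, 22.250).
Jacobian J = [[6·p + 5·q^2 + 3, 10·p·q], [-6·p·q + q^2, -3·p^2 + 2·p·q + 6·q]].
At the point, J = [[23.000, -25.000], [16.000, -29.750]] (det J = -284.250).
Solving J·Δ = −F gives Δ = (-1.575, -0.099).
Then the next iterate is (p, q)₁ = (0.925, -1.099).
Re-evaluating at (0.925, -1.099): F = (5.92795, 5.56161), so ‖F‖₂ = 8.128.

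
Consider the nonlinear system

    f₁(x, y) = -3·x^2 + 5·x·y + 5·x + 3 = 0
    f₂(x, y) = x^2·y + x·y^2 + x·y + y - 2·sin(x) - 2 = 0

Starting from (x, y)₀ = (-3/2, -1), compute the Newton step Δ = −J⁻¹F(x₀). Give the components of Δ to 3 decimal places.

At (-3/2, -1): F = (-3.750, -3.25501).
Jacobian J = [[-6·x + 5·y + 5, 5·x], [2·x·y + y^2 + y - 2·cos(x), x^2 + 2·x·y + x + 1]].
At the point, J = [[9.000, -7.500], [2.85853, 4.750]] (det J = 64.18894).
Solving J·Δ = −F gives Δ = (0.658, 0.289).

(0.658, 0.289)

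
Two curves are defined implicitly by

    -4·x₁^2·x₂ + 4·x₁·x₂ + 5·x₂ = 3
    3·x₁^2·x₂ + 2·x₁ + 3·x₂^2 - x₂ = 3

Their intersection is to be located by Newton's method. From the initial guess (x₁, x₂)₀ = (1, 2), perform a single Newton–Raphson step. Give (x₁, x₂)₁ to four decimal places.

(1.1264, 0.8022)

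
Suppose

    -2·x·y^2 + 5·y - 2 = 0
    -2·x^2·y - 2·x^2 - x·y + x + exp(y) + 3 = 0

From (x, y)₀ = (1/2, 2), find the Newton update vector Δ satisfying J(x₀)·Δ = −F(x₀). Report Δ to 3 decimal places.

(0.389, -0.887)

At (1/2, 2): F = (4.000, 8.38906).
Jacobian J = [[-2·y^2, -4·x·y + 5], [-4·x·y - 4·x - y + 1, -2·x^2 - x + exp(y)]].
At the point, J = [[-8.000, 1.000], [-7.000, 6.38906]] (det J = -44.11245).
Solving J·Δ = −F gives Δ = (0.389, -0.887).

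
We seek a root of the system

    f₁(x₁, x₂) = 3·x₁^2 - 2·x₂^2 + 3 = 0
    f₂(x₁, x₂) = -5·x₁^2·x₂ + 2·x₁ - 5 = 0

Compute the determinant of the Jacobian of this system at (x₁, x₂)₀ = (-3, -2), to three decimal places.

J = [[6·x₁, -4·x₂], [-10·x₁·x₂ + 2, -5·x₁^2]].
At the point, J = [[-18.000, 8.000], [-58.000, -45.000]].
det J = 1274.000.

1274.000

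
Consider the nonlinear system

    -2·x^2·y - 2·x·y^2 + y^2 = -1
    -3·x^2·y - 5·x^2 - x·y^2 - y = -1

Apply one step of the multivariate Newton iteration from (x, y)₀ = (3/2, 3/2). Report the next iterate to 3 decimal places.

(0.614, 1.663)

At (3/2, 3/2): F = (-10.250, -25.250).
Jacobian J = [[-4·x·y - 2·y^2, -2·x^2 - 4·x·y + 2·y], [-6·x·y - 10·x - y^2, -3·x^2 - 2·x·y - 1]].
At the point, J = [[-13.500, -10.500], [-30.750, -12.250]] (det J = -157.500).
Solving J·Δ = −F gives Δ = (-0.886, 0.163).
Then the next iterate is (x, y)₁ = (0.614, 1.663).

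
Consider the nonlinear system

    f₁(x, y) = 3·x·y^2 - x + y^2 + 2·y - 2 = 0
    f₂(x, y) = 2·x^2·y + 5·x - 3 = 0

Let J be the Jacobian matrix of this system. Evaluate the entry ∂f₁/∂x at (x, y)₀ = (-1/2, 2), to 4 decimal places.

11.0000

∂f₁/∂x = 3·y^2 - 1.
At (-1/2, 2) this is 11.0000.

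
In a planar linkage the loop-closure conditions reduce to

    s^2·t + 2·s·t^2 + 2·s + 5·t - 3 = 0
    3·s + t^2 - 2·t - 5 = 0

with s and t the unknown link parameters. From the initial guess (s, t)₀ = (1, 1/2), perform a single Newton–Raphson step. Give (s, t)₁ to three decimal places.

At (1, 1/2): F = (2.500, -2.750).
Jacobian J = [[2·s·t + 2·t^2 + 2, s^2 + 4·s·t + 5], [3, 2·t - 2]].
At the point, J = [[3.500, 8.000], [3.000, -1.000]] (det J = -27.500).
Solving J·Δ = −F gives Δ = (0.709, -0.623).
Then the next iterate is (s, t)₁ = (1.709, -0.123).

(1.709, -0.123)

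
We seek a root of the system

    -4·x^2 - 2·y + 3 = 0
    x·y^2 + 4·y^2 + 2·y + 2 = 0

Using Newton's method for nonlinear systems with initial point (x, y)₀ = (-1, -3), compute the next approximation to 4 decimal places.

At (-1, -3): F = (5.0000, 23.0000).
Jacobian J = [[-8·x, -2], [y^2, 2·x·y + 8·y + 2]].
At the point, J = [[8.0000, -2.0000], [9.0000, -16.0000]] (det J = -110.0000).
Solving J·Δ = −F gives Δ = (-0.3091, 1.2636).
Then the next iterate is (x, y)₁ = (-1.3091, -1.7364).

(-1.3091, -1.7364)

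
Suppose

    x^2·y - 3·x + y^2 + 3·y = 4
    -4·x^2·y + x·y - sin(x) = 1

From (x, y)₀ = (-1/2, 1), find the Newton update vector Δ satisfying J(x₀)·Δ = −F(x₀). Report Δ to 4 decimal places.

(0.5103, 0.0555)

At (-1/2, 1): F = (1.7500, -2.020574).
Jacobian J = [[2·x·y - 3, x^2 + 2·y + 3], [-8·x·y + y - cos(x), -4·x^2 + x]].
At the point, J = [[-4.0000, 5.2500], [4.122417, -1.5000]] (det J = -15.642692).
Solving J·Δ = −F gives Δ = (0.5103, 0.0555).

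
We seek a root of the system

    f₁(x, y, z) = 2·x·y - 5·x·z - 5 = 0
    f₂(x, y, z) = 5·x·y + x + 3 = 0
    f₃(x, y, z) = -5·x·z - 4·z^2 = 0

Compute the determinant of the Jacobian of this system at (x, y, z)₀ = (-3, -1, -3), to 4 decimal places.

-5166.0000

J = [[2·y - 5·z, 2·x, -5·x], [5·y + 1, 5·x, 0], [-5·z, 0, -5·x - 8·z]].
At the point, J = [[13.0000, -6.0000, 15.0000], [-4.0000, -15.0000, 0.0000], [15.0000, 0.0000, 39.0000]].
det J = -5166.0000.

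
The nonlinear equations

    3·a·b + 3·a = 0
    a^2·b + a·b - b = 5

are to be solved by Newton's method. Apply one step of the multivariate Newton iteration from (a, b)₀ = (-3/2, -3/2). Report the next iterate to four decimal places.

At (-3/2, -3/2): F = (2.2500, -4.6250).
Jacobian J = [[3·b + 3, 3·a], [2·a·b + b, a^2 + a - 1]].
At the point, J = [[-1.5000, -4.5000], [3.0000, -0.2500]] (det J = 13.8750).
Solving J·Δ = −F gives Δ = (1.5405, -0.0135).
Then the next iterate is (a, b)₁ = (0.0405, -1.5135).

(0.0405, -1.5135)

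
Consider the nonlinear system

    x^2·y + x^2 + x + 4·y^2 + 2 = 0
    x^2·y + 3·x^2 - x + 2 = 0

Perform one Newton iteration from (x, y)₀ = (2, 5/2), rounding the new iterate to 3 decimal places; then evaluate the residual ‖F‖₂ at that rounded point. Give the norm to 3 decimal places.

14.001

At (2, 5/2): F = (43.000, 22.000).
Jacobian J = [[2·x·y + 2·x + 1, x^2 + 8·y], [2·x·y + 6·x - 1, x^2]].
At the point, J = [[15.000, 24.000], [21.000, 4.000]] (det J = -444.000).
Solving J·Δ = −F gives Δ = (-0.802, -1.291).
Then the next iterate is (x, y)₁ = (1.198, 1.209).
Re-evaluating at (1.198, 1.209): F = (12.21509, 6.84277), so ‖F‖₂ = 14.001.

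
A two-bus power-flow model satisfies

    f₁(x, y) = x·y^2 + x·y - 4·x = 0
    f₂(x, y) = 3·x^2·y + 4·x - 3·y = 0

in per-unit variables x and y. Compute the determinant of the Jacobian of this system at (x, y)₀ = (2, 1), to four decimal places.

-114.0000

J = [[y^2 + y - 4, 2·x·y + x], [6·x·y + 4, 3·x^2 - 3]].
At the point, J = [[-2.0000, 6.0000], [16.0000, 9.0000]].
det J = -114.0000.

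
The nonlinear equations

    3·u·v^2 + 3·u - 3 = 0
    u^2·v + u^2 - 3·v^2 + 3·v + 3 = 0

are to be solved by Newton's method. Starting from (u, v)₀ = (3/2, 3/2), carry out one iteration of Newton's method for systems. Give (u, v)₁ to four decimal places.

At (3/2, 3/2): F = (11.6250, 6.3750).
Jacobian J = [[3·v^2 + 3, 6·u·v], [2·u·v + 2·u, u^2 - 6·v + 3]].
At the point, J = [[9.7500, 13.5000], [7.5000, -3.7500]] (det J = -137.8125).
Solving J·Δ = −F gives Δ = (-0.9408, -0.1816).
Then the next iterate is (u, v)₁ = (0.5592, 1.3184).

(0.5592, 1.3184)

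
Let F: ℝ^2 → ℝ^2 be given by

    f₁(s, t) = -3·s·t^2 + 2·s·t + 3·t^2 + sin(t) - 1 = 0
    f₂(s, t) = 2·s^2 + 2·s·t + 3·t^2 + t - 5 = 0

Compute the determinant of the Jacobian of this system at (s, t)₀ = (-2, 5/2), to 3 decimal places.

-44.403

J = [[-3·t^2 + 2·t, -6·s·t + 2·s + 6·t + cos(t)], [4·s + 2·t, 2·s + 6·t + 1]].
At the point, J = [[-13.750, 40.19886], [-3.000, 12.000]].
det J = -44.403.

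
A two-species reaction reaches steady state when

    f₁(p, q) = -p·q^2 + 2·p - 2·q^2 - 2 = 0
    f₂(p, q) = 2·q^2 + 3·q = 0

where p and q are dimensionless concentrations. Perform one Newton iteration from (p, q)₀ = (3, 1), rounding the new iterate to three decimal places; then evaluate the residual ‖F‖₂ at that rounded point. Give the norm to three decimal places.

At (3, 1): F = (-1.000, 5.000).
Jacobian J = [[-q^2 + 2, -2·p·q - 4·q], [0, 4·q + 3]].
At the point, J = [[1.000, -10.000], [0.000, 7.000]] (det J = 7.000).
Solving J·Δ = −F gives Δ = (-6.143, -0.714).
Then the next iterate is (p, q)₁ = (-3.143, 0.286).
Re-evaluating at (-3.143, 0.286): F = (-8.19251, 1.02159), so ‖F‖₂ = 8.256.

8.256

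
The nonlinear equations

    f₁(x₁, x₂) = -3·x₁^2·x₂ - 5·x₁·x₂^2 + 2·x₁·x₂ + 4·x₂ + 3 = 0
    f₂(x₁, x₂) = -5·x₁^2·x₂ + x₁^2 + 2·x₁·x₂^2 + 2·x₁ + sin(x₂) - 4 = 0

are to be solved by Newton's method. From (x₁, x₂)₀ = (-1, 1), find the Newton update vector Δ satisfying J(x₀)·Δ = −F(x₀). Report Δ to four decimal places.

(0.3090, -0.8808)

At (-1, 1): F = (7.0000, -11.158529).
Jacobian J = [[-6·x₁·x₂ - 5·x₂^2 + 2·x₂, -3·x₁^2 - 10·x₁·x₂ + 2·x₁ + 4], [-10·x₁·x₂ + 2·x₁ + 2·x₂^2 + 2, -5·x₁^2 + 4·x₁·x₂ + cos(x₂)]].
At the point, J = [[3.0000, 9.0000], [12.0000, -8.459698]] (det J = -133.379093).
Solving J·Δ = −F gives Δ = (0.3090, -0.8808).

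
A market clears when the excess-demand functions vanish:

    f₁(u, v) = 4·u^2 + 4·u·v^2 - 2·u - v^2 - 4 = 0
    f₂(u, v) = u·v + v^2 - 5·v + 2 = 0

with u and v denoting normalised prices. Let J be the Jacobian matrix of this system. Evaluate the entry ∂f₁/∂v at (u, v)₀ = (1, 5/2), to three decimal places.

15.000

∂f₁/∂v = 8·u·v - 2·v.
At (1, 5/2) this is 15.000.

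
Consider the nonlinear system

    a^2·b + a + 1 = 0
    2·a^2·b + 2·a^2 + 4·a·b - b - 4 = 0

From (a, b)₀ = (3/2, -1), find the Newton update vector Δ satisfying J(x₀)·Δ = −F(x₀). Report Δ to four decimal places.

At (3/2, -1): F = (0.2500, -9.0000).
Jacobian J = [[2·a·b + 1, a^2], [4·a·b + 4·a + 4·b, 2·a^2 + 4·a - 1]].
At the point, J = [[-2.0000, 2.2500], [-4.0000, 9.5000]] (det J = -10.0000).
Solving J·Δ = −F gives Δ = (2.2625, 1.9000).

(2.2625, 1.9000)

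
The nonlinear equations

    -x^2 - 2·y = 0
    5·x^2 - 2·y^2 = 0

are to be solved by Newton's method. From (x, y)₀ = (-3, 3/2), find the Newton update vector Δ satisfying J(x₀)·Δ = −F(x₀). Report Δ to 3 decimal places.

(1.594, -1.219)

At (-3, 3/2): F = (-12.000, 40.500).
Jacobian J = [[-2·x, -2], [10·x, -4·y]].
At the point, J = [[6.000, -2.000], [-30.000, -6.000]] (det J = -96.000).
Solving J·Δ = −F gives Δ = (1.594, -1.219).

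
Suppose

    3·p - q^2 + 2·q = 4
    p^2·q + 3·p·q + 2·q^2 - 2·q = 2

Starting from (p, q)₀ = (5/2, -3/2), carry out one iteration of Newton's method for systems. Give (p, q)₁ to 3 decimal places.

At (5/2, -3/2): F = (-1.750, -15.125).
Jacobian J = [[3, -2·q + 2], [2·p·q + 3·q, p^2 + 3·p + 4·q - 2]].
At the point, J = [[3.000, 5.000], [-12.000, 5.750]] (det J = 77.250).
Solving J·Δ = −F gives Δ = (-0.849, 0.859).
Then the next iterate is (p, q)₁ = (1.651, -0.641).

(1.651, -0.641)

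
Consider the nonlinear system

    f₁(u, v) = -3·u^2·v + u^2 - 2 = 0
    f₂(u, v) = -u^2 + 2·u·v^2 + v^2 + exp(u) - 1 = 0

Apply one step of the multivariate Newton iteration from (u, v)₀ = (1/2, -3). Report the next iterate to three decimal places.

At (1/2, -3): F = (0.500, 18.39872).
Jacobian J = [[-6·u·v + 2·u, -3·u^2], [-2·u + 2·v^2 + exp(u), 4·u·v + 2·v]].
At the point, J = [[10.000, -0.750], [18.64872, -12.000]] (det J = -106.01346).
Solving J·Δ = −F gives Δ = (0.074, 1.648).
Then the next iterate is (u, v)₁ = (0.574, -1.352).

(0.574, -1.352)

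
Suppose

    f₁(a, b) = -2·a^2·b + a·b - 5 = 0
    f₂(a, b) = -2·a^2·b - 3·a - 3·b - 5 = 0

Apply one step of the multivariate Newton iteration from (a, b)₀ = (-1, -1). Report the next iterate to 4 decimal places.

At (-1, -1): F = (-2.0000, 3.0000).
Jacobian J = [[-4·a·b + b, -2·a^2 + a], [-4·a·b - 3, -2·a^2 - 3]].
At the point, J = [[-5.0000, -3.0000], [-7.0000, -5.0000]] (det J = 4.0000).
Solving J·Δ = −F gives Δ = (-4.7500, 7.2500).
Then the next iterate is (a, b)₁ = (-5.7500, 6.2500).

(-5.7500, 6.2500)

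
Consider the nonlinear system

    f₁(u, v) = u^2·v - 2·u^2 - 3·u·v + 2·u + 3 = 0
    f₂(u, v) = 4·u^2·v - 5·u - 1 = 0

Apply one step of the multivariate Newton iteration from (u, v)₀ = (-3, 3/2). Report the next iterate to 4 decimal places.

(-1.6667, 1.1296)

At (-3, 3/2): F = (6.0000, 68.0000).
Jacobian J = [[2·u·v - 4·u - 3·v + 2, u^2 - 3·u], [8·u·v - 5, 4·u^2]].
At the point, J = [[0.5000, 18.0000], [-41.0000, 36.0000]] (det J = 756.0000).
Solving J·Δ = −F gives Δ = (1.3333, -0.3704).
Then the next iterate is (u, v)₁ = (-1.6667, 1.1296).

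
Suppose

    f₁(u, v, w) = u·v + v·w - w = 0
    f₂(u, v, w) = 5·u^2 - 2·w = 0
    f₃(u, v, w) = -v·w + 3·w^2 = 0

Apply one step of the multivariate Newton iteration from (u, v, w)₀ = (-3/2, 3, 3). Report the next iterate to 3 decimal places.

(-0.981, 2.654, 1.731)

At (-3/2, 3, 3): F = (1.500, 5.250, 18.000).
Jacobian J = [[v, u + w, v - 1], [10·u, 0, -2], [0, -w, -v + 6·w]].
At the point, J = [[3.000, 1.500, 2.000], [-15.000, 0.000, -2.000], [0.000, -3.000, 15.000]] (det J = 409.500).
Solving J·Δ = −F gives Δ = (0.519, -0.346, -1.269).
Then the next iterate is (u, v, w)₁ = (-0.981, 2.654, 1.731).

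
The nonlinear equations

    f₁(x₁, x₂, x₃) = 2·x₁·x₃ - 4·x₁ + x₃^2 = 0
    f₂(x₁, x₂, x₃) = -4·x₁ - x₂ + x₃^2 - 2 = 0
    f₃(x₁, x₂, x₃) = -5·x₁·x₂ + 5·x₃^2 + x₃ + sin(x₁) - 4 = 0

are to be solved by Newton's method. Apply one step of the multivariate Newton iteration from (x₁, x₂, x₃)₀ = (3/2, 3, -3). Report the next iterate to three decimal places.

(1.487, 12.790, -4.956)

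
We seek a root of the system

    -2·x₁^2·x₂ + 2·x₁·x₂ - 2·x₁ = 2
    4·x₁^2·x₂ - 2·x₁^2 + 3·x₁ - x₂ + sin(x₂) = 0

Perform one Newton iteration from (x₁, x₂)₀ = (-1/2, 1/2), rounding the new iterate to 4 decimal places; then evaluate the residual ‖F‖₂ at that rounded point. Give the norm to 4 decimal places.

3.0448

At (-1/2, 1/2): F = (-1.7500, -1.520574).
Jacobian J = [[-4·x₁·x₂ + 2·x₂ - 2, -2·x₁^2 + 2·x₁], [8·x₁·x₂ - 4·x₁ + 3, 4·x₁^2 + cos(x₂) - 1]].
At the point, J = [[0.0000, -1.5000], [3.0000, 0.877583]] (det J = 4.5000).
Solving J·Δ = −F gives Δ = (0.8481, -1.1667).
Then the next iterate is (x₁, x₂)₁ = (0.3481, -0.6667).
Re-evaluating at (0.3481, -0.6667): F = (-2.998784, 0.527111), so ‖F‖₂ = 3.0448.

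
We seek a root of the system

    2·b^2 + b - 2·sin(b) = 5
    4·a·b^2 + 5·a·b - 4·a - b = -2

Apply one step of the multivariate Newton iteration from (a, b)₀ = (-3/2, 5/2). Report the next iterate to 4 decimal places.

At (-3/2, 5/2): F = (8.803056, -50.7500).
Jacobian J = [[0, 4·b - 2·cos(b) + 1], [4·b^2 + 5·b - 4, 8·a·b + 5·a - 1]].
At the point, J = [[0.0000, 12.602287], [33.5000, -38.5000]] (det J = -422.176622).
Solving J·Δ = −F gives Δ = (0.7121, -0.6985).
Then the next iterate is (a, b)₁ = (-0.7879, 1.8015).

(-0.7879, 1.8015)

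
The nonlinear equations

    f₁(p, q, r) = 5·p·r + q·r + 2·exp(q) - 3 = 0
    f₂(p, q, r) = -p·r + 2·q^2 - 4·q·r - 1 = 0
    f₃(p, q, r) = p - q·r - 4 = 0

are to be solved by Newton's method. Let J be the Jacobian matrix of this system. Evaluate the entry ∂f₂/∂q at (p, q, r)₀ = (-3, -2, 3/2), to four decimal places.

∂f₂/∂q = 4·q - 4·r.
At (-3, -2, 3/2) this is -14.0000.

-14.0000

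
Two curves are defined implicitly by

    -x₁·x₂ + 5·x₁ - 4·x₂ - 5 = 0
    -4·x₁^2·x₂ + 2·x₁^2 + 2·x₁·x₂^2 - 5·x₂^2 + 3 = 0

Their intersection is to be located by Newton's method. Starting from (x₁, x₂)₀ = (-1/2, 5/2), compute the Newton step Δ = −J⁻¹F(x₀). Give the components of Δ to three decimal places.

(65.391, 42.065)

At (-1/2, 5/2): F = (-16.250, -36.500).
Jacobian J = [[-x₂ + 5, -x₁ - 4], [-8·x₁·x₂ + 4·x₁ + 2·x₂^2, -4·x₁^2 + 4·x₁·x₂ - 10·x₂]].
At the point, J = [[2.500, -3.500], [20.500, -31.000]] (det J = -5.750).
Solving J·Δ = −F gives Δ = (65.391, 42.065).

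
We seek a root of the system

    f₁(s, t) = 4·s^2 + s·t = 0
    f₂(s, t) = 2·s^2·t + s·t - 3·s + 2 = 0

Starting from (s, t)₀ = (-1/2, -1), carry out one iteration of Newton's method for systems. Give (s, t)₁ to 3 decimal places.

(1.250, -15.500)

At (-1/2, -1): F = (1.500, 3.500).
Jacobian J = [[8·s + t, s], [4·s·t + t - 3, 2·s^2 + s]].
At the point, J = [[-5.000, -0.500], [-2.000, 0.000]] (det J = -1.000).
Solving J·Δ = −F gives Δ = (1.750, -14.500).
Then the next iterate is (s, t)₁ = (1.250, -15.500).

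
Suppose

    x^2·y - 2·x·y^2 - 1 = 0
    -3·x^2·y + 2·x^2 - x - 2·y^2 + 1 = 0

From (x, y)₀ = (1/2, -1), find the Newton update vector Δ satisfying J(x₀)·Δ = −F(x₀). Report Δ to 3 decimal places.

(-0.360, 0.520)

At (1/2, -1): F = (-2.250, -0.250).
Jacobian J = [[2·x·y - 2·y^2, x^2 - 4·x·y], [-6·x·y + 4·x - 1, -3·x^2 - 4·y]].
At the point, J = [[-3.000, 2.250], [4.000, 3.250]] (det J = -18.750).
Solving J·Δ = −F gives Δ = (-0.360, 0.520).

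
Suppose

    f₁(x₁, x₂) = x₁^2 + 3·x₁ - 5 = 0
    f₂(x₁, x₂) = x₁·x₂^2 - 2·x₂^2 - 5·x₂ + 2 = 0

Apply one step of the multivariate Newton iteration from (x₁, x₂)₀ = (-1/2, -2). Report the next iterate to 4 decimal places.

(2.6250, -4.9000)

At (-1/2, -2): F = (-6.2500, 2.0000).
Jacobian J = [[2·x₁ + 3, 0], [x₂^2, 2·x₁·x₂ - 4·x₂ - 5]].
At the point, J = [[2.0000, 0.0000], [4.0000, 5.0000]] (det J = 10.0000).
Solving J·Δ = −F gives Δ = (3.1250, -2.9000).
Then the next iterate is (x₁, x₂)₁ = (2.6250, -4.9000).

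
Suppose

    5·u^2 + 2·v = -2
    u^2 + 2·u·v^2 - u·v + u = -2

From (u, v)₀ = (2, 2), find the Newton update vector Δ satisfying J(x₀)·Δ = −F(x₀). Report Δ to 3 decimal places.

At (2, 2): F = (26.000, 20.000).
Jacobian J = [[10·u, 2], [2·u + 2·v^2 - v + 1, 4·u·v - u]].
At the point, J = [[20.000, 2.000], [11.000, 14.000]] (det J = 258.000).
Solving J·Δ = −F gives Δ = (-1.256, -0.442).

(-1.256, -0.442)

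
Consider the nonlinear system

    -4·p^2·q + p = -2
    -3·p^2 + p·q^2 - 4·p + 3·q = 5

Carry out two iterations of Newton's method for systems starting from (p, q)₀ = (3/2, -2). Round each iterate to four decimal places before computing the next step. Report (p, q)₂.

At (3/2, -2): F = (21.5000, -17.7500).
Jacobian J = [[-8·p·q + 1, -4·p^2], [-6·p + q^2 - 4, 2·p·q + 3]].
At the point, J = [[25.0000, -9.0000], [-9.0000, -3.0000]] (det J = -156.0000).
Solving J·Δ = −F gives Δ = (-1.4375, -1.6042).
Then the next iterate is (p, q)₁ = (0.0625, -3.6042).
Round to (0.0625, -3.6042) and repeat: F = (2.118816, -15.262428), J = [[2.8021, -0.015625], [8.615258, 2.549475]].
Δ = (-0.7094, 8.3837), so (p, q)₂ = (-0.6469, 4.7795).

(-0.6469, 4.7795)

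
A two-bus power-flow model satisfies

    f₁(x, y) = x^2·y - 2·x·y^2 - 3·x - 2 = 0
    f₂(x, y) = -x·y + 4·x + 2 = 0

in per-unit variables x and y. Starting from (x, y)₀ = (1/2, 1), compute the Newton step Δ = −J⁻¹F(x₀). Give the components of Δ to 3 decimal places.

At (1/2, 1): F = (-4.250, 3.500).
Jacobian J = [[2·x·y - 2·y^2 - 3, x^2 - 4·x·y], [-y + 4, -x]].
At the point, J = [[-4.000, -1.750], [3.000, -0.500]] (det J = 7.250).
Solving J·Δ = −F gives Δ = (-1.138, 0.172).

(-1.138, 0.172)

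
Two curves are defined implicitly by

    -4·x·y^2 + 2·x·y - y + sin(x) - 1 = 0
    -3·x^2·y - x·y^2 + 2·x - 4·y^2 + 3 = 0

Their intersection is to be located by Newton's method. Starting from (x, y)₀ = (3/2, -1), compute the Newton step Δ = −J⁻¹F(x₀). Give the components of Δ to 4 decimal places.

(-0.8203, 0.2242)

At (3/2, -1): F = (-8.002505, 7.2500).
Jacobian J = [[-4·y^2 + 2·y + cos(x), -8·x·y + 2·x - 1], [-6·x·y - y^2 + 2, -3·x^2 - 2·x·y - 8·y]].
At the point, J = [[-5.929263, 14.0000], [10.0000, 4.2500]] (det J = -165.199367).
Solving J·Δ = −F gives Δ = (-0.8203, 0.2242).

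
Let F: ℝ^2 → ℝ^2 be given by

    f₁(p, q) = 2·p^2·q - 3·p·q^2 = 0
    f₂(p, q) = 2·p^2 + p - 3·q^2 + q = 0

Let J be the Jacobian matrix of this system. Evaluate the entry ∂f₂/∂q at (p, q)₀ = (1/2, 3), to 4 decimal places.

-17.0000

∂f₂/∂q = -6·q + 1.
At (1/2, 3) this is -17.0000.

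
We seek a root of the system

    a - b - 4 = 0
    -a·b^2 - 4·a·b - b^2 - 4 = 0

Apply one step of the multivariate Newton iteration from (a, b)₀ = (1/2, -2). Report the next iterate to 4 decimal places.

At (1/2, -2): F = (-1.5000, -6.0000).
Jacobian J = [[1, -1], [-b^2 - 4·b, -2·a·b - 4·a - 2·b]].
At the point, J = [[1.0000, -1.0000], [4.0000, 4.0000]] (det J = 8.0000).
Solving J·Δ = −F gives Δ = (1.5000, 0.0000).
Then the next iterate is (a, b)₁ = (2.0000, -2.0000).

(2.0000, -2.0000)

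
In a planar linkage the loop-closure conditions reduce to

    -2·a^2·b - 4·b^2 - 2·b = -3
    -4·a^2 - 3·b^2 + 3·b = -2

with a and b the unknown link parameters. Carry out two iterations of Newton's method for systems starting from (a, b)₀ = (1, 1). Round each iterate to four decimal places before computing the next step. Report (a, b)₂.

At (1, 1): F = (-5.0000, -2.0000).
Jacobian J = [[-4·a·b, -2·a^2 - 8·b - 2], [-8·a, -6·b + 3]].
At the point, J = [[-4.0000, -12.0000], [-8.0000, -3.0000]] (det J = -84.0000).
Solving J·Δ = −F gives Δ = (-0.1071, -0.3810).
Then the next iterate is (a, b)₁ = (0.8929, 0.6190).
Round to (0.8929, 0.6190) and repeat: F = (-0.757665, -0.481565), J = [[-2.210820, -8.546541], [-7.1432, -0.7140]].
Δ = (-0.0601, -0.0731), so (a, b)₂ = (0.8328, 0.5459).

(0.8328, 0.5459)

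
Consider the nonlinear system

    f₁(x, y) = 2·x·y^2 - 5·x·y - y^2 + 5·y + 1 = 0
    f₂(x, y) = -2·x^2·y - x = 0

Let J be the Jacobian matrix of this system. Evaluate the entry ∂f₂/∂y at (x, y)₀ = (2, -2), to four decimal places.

-8.0000

∂f₂/∂y = -2·x^2.
At (2, -2) this is -8.0000.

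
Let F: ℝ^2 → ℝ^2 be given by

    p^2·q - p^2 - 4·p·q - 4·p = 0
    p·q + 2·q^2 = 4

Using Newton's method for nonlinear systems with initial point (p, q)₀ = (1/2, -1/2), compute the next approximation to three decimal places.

At (1/2, -1/2): F = (-1.375, -3.750).
Jacobian J = [[2·p·q - 2·p - 4·q - 4, p^2 - 4·p], [q, p + 4·q]].
At the point, J = [[-3.500, -1.750], [-0.500, -1.500]] (det J = 4.375).
Solving J·Δ = −F gives Δ = (1.029, -2.843).
Then the next iterate is (p, q)₁ = (1.529, -3.343).

(1.529, -3.343)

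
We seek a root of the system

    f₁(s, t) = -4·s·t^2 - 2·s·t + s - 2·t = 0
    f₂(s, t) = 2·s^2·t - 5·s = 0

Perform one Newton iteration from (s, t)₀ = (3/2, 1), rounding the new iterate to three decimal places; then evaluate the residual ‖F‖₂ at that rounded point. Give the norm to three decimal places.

At (3/2, 1): F = (-9.500, -3.000).
Jacobian J = [[-4·t^2 - 2·t + 1, -8·s·t - 2·s - 2], [4·s·t - 5, 2·s^2]].
At the point, J = [[-5.000, -17.000], [1.000, 4.500]] (det J = -5.500).
Solving J·Δ = −F gives Δ = (-17.045, 4.455).
Then the next iterate is (s, t)₁ = (-15.545, 5.455).
Re-evaluating at (-15.545, 5.455): F = (1993.43276, 2714.09404), so ‖F‖₂ = 3367.504.

3367.504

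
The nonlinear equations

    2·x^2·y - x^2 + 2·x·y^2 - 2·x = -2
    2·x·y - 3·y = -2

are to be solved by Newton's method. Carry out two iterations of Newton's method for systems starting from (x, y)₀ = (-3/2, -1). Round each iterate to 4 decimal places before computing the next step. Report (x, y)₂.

(-1.7793, 0.4814)

At (-3/2, -1): F = (-4.7500, 8.0000).
Jacobian J = [[4·x·y - 2·x + 2·y^2 - 2, 2·x^2 + 4·x·y], [2·y, 2·x - 3]].
At the point, J = [[9.0000, 10.5000], [-2.0000, -6.0000]] (det J = -33.0000).
Solving J·Δ = −F gives Δ = (-1.6818, 1.8939).
Then the next iterate is (x, y)₁ = (-3.1818, 0.8939).
Round to (-3.1818, 0.8939) and repeat: F = (11.254290, -6.370122), J = [[-5.415130, 8.870858], [1.7878, -9.3636]].
Δ = (1.4025, -0.4125), so (x, y)₂ = (-1.7793, 0.4814).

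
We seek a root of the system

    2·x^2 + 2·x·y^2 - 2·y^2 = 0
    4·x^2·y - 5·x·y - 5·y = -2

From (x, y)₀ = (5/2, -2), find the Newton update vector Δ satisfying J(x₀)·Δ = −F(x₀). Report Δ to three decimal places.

(0.123, 2.227)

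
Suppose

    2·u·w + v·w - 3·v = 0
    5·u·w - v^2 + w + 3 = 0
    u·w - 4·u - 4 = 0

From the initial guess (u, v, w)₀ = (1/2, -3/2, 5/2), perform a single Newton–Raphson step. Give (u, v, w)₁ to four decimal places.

(-0.2670, -9.8693, 9.6989)

At (1/2, -3/2, 5/2): F = (3.2500, 9.5000, -4.7500).
Jacobian J = [[2·w, w - 3, 2·u + v], [5·w, -2·v, 5·u + 1], [w - 4, 0, u]].
At the point, J = [[5.0000, -0.5000, -0.5000], [12.5000, 3.0000, 3.5000], [-1.5000, 0.0000, 0.5000]] (det J = 11.0000).
Solving J·Δ = −F gives Δ = (-0.7670, -8.3693, 7.1989).
Then the next iterate is (u, v, w)₁ = (-0.2670, -9.8693, 9.6989).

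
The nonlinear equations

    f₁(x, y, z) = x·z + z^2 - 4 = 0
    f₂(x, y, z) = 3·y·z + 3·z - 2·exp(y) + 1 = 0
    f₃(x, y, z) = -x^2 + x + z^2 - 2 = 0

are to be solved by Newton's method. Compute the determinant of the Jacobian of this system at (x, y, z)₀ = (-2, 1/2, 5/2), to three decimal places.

-10.506

J = [[z, 0, x + 2·z], [0, 3·z - 2·exp(y), 3·y + 3], [-2·x + 1, 0, 2·z]].
At the point, J = [[2.500, 0.000, 3.000], [0.000, 4.20256, 4.500], [5.000, 0.000, 5.000]].
det J = -10.506.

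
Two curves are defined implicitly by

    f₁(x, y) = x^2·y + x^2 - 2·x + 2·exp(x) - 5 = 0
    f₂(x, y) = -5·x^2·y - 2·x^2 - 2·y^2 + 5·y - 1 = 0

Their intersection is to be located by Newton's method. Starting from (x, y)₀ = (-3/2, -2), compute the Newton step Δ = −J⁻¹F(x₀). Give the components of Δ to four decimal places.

(0.0779, 1.6404)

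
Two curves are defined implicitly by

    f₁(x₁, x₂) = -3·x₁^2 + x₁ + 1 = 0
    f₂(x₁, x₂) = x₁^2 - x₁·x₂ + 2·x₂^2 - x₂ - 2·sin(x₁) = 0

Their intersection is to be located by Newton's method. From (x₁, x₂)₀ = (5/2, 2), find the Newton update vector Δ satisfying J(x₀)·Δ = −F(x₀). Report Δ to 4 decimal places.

At (5/2, 2): F = (-15.2500, 6.053056).
Jacobian J = [[-6·x₁ + 1, 0], [2·x₁ - x₂ - 2·cos(x₁), -x₁ + 4·x₂ - 1]].
At the point, J = [[-14.0000, 0.0000], [4.602287, 4.5000]] (det J = -63.0000).
Solving J·Δ = −F gives Δ = (-1.0893, -0.2311).

(-1.0893, -0.2311)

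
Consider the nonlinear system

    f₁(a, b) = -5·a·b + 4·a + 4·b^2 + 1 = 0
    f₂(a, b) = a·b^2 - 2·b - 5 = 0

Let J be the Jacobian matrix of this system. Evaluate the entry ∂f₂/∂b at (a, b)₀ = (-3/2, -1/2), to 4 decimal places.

-0.5000

∂f₂/∂b = 2·a·b - 2.
At (-3/2, -1/2) this is -0.5000.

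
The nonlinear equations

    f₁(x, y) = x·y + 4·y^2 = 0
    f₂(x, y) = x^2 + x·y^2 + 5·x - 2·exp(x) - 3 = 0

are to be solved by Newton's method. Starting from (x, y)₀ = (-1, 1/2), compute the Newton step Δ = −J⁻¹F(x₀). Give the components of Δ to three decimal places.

At (-1, 1/2): F = (0.500, -7.98576).
Jacobian J = [[y, x + 8·y], [2·x + y^2 - 2·exp(x) + 5, 2·x·y]].
At the point, J = [[0.500, 3.000], [2.51424, -1.000]] (det J = -8.04272).
Solving J·Δ = −F gives Δ = (2.917, -0.653).

(2.917, -0.653)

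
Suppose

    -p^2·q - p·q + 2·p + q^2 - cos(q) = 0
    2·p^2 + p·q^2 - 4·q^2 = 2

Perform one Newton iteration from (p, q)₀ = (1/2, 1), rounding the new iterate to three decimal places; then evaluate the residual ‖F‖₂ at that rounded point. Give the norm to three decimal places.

At (1/2, 1): F = (0.70970, -5.000).
Jacobian J = [[-2·p·q - q + 2, -p^2 - p + 2·q + sin(q)], [4·p + q^2, 2·p·q - 8·q]].
At the point, J = [[0.000, 2.09147], [3.000, -7.000]] (det J = -6.27441).
Solving J·Δ = −F gives Δ = (0.875, -0.339).
Then the next iterate is (p, q)₁ = (1.375, 0.661).
Re-evaluating at (1.375, 0.661): F = (0.23896, 0.63433), so ‖F‖₂ = 0.678.

0.678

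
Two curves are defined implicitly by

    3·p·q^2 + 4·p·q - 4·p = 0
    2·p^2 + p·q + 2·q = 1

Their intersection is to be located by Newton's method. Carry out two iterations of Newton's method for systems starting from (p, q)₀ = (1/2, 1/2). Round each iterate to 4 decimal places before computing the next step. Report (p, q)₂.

At (1/2, 1/2): F = (-0.6250, 0.7500).
Jacobian J = [[3·q^2 + 4·q - 4, 6·p·q + 4·p], [4·p + q, p + 2]].
At the point, J = [[-1.2500, 3.5000], [2.5000, 2.5000]] (det J = -11.8750).
Solving J·Δ = −F gives Δ = (-0.3526, 0.0526).
Then the next iterate is (p, q)₁ = (0.1474, 0.5526).
Round to (0.1474, 0.5526) and repeat: F = (-0.128754, 0.230107), J = [[-0.873500, 1.078319], [1.1422, 2.1474]].
Δ = (-0.1688, -0.0174), so (p, q)₂ = (-0.0214, 0.5352).

(-0.0214, 0.5352)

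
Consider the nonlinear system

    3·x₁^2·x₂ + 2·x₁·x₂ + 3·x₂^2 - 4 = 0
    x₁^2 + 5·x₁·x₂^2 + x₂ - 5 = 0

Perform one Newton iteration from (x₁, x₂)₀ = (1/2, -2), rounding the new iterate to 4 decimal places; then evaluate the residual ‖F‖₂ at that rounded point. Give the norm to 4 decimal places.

At (1/2, -2): F = (4.5000, 3.2500).
Jacobian J = [[6·x₁·x₂ + 2·x₂, 3·x₁^2 + 2·x₁ + 6·x₂], [2·x₁ + 5·x₂^2, 10·x₁·x₂ + 1]].
At the point, J = [[-10.0000, -10.2500], [21.0000, -9.0000]] (det J = 305.2500).
Solving J·Δ = −F gives Δ = (0.0235, 0.4161).
Then the next iterate is (x₁, x₂)₁ = (0.5235, -1.5839).
Re-evaluating at (0.5235, -1.5839): F = (0.565660, 0.256777), so ‖F‖₂ = 0.6212.

0.6212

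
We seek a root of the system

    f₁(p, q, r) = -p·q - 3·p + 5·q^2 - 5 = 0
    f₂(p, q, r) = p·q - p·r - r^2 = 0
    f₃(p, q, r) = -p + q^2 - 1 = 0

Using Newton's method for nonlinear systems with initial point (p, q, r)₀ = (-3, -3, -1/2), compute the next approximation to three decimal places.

(-0.889, -1.519, 0.118)

At (-3, -3, -1/2): F = (40.000, 7.250, 11.000).
Jacobian J = [[-q - 3, -p + 10·q, 0], [q - r, p, -p - 2·r], [-1, 2·q, 0]].
At the point, J = [[0.000, -27.000, 0.000], [-2.500, -3.000, 4.000], [-1.000, -6.000, 0.000]] (det J = 108.000).
Solving J·Δ = −F gives Δ = (2.111, 1.481, 0.618).
Then the next iterate is (p, q, r)₁ = (-0.889, -1.519, 0.118).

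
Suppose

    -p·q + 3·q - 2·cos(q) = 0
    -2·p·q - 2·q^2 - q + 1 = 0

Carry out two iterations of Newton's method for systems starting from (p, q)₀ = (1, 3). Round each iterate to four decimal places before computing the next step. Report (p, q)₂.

(0.6402, 0.5706)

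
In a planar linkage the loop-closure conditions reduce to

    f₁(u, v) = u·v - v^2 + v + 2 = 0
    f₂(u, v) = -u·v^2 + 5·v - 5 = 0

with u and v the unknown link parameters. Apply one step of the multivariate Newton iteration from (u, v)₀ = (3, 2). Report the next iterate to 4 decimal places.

(0.0000, 2.7143)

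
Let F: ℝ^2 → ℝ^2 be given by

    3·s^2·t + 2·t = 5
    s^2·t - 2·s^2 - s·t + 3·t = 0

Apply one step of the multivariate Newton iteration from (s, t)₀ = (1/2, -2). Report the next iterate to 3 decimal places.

(-0.625, -0.636)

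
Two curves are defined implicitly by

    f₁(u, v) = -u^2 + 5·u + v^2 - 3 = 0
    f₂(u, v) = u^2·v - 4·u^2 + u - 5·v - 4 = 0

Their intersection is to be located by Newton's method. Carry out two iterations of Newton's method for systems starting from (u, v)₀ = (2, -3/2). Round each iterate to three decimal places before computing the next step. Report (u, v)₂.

(0.599, -0.975)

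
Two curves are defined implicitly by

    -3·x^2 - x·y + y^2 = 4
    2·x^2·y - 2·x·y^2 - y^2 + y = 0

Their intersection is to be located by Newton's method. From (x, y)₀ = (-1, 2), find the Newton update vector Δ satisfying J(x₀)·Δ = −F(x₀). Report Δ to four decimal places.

(0.5278, -0.2222)

At (-1, 2): F = (-1.0000, 10.0000).
Jacobian J = [[-6·x - y, -x + 2·y], [4·x·y - 2·y^2, 2·x^2 - 4·x·y - 2·y + 1]].
At the point, J = [[4.0000, 5.0000], [-16.0000, 7.0000]] (det J = 108.0000).
Solving J·Δ = −F gives Δ = (0.5278, -0.2222).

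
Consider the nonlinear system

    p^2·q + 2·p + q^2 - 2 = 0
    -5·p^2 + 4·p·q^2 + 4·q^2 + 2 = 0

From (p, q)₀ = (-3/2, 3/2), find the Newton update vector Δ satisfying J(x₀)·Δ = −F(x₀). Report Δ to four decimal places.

(0.6166, 0.1745)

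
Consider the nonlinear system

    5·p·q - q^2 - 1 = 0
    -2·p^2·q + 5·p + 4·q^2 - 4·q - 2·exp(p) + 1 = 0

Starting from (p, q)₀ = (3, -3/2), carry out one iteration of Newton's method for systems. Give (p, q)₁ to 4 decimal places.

At (3, -3/2): F = (-25.7500, 17.828926).
Jacobian J = [[5·q, 5·p - 2·q], [-4·p·q - 2·exp(p) + 5, -2·p^2 + 8·q - 4]].
At the point, J = [[-7.5000, 18.0000], [-17.171074, -34.0000]] (det J = 564.079329).
Solving J·Δ = −F gives Δ = (-0.9832, 1.0209).
Then the next iterate is (p, q)₁ = (2.0168, -0.4791).

(2.0168, -0.4791)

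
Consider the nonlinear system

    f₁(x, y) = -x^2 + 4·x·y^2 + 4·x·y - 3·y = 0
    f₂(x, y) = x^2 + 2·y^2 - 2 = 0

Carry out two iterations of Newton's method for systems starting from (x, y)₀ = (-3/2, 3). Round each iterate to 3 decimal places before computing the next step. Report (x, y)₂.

At (-3/2, 3): F = (-83.250, 18.250).
Jacobian J = [[-2·x + 4·y^2 + 4·y, 8·x·y + 4·x - 3], [2·x, 4·y]].
At the point, J = [[51.000, -45.000], [-3.000, 12.000]] (det J = 477.000).
Solving J·Δ = −F gives Δ = (0.373, -1.428).
Then the next iterate is (x, y)₁ = (-1.127, 1.572).
Round to (-1.127, 1.572) and repeat: F = (-24.21280, 4.21250), J = [[18.42674, -21.68115], [-2.254, 6.288]].
Δ = (0.909, -0.344), so (x, y)₂ = (-0.218, 1.228).

(-0.218, 1.228)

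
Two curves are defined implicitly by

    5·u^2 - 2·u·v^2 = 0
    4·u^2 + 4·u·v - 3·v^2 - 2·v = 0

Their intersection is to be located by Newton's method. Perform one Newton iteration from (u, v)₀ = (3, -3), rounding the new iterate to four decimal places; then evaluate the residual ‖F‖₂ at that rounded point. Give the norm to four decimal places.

72.2654

At (3, -3): F = (-9.0000, -21.0000).
Jacobian J = [[10·u - 2·v^2, -4·u·v], [8·u + 4·v, 4·u - 6·v - 2]].
At the point, J = [[12.0000, 36.0000], [12.0000, 28.0000]] (det J = -96.0000).
Solving J·Δ = −F gives Δ = (5.2500, -1.5000).
Then the next iterate is (u, v)₁ = (8.2500, -4.5000).
Re-evaluating at (8.2500, -4.5000): F = (6.1875, 72.0000), so ‖F‖₂ = 72.2654.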